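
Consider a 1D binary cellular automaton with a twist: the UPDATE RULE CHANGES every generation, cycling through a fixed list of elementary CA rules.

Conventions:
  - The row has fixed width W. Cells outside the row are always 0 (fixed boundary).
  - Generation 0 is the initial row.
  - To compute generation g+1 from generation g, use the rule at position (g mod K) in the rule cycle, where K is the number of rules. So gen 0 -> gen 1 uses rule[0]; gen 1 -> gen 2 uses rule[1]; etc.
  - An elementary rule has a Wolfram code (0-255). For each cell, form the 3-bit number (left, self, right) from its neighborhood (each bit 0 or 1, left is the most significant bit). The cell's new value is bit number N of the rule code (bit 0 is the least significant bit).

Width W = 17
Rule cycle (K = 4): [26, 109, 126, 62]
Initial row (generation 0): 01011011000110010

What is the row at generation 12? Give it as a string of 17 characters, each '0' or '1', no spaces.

Gen 0: 01011011000110010
Gen 1 (rule 26): 10010010101101101
Gen 2 (rule 109): 10010011111111111
Gen 3 (rule 126): 11111110000000001
Gen 4 (rule 62): 10000001000000011
Gen 5 (rule 26): 01000010100000110
Gen 6 (rule 109): 01011011101110110
Gen 7 (rule 126): 11111110111011111
Gen 8 (rule 62): 10000001100110000
Gen 9 (rule 26): 01000011011101000
Gen 10 (rule 109): 01011011110111011
Gen 11 (rule 126): 11111110011101111
Gen 12 (rule 62): 10000001110011000

Answer: 10000001110011000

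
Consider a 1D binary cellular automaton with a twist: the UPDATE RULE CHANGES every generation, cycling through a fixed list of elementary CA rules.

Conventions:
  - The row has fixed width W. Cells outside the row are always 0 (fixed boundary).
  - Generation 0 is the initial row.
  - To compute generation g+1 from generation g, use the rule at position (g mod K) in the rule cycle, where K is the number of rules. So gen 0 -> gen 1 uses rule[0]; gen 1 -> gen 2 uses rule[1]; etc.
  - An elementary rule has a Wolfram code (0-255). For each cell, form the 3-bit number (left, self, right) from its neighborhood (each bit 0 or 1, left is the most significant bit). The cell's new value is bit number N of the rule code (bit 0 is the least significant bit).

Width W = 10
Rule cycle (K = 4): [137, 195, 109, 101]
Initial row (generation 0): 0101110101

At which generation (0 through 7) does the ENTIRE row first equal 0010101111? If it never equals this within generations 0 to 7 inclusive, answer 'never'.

Answer: 6

Derivation:
Gen 0: 0101110101
Gen 1 (rule 137): 0001100000
Gen 2 (rule 195): 1110101111
Gen 3 (rule 109): 1011111001
Gen 4 (rule 101): 1100001001
Gen 5 (rule 137): 1001100000
Gen 6 (rule 195): 0010101111
Gen 7 (rule 109): 1011111001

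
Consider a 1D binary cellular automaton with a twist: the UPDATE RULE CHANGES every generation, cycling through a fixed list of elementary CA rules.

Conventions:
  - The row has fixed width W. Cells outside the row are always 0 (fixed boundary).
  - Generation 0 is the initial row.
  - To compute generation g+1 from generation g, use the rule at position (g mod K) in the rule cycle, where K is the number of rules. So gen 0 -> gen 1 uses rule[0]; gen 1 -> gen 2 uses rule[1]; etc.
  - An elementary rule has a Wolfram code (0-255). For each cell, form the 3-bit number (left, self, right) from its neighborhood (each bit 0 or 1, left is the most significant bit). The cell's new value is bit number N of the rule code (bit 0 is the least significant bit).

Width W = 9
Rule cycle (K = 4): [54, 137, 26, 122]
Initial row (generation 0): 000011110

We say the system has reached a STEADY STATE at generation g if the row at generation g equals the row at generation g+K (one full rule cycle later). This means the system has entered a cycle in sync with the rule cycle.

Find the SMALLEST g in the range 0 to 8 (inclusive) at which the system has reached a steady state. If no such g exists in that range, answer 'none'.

Gen 0: 000011110
Gen 1 (rule 54): 000100001
Gen 2 (rule 137): 110001100
Gen 3 (rule 26): 101011010
Gen 4 (rule 122): 010111101
Gen 5 (rule 54): 111000011
Gen 6 (rule 137): 110011010
Gen 7 (rule 26): 101110001
Gen 8 (rule 122): 011011010
Gen 9 (rule 54): 100100111
Gen 10 (rule 137): 000000110
Gen 11 (rule 26): 000001101
Gen 12 (rule 122): 000011110

Answer: none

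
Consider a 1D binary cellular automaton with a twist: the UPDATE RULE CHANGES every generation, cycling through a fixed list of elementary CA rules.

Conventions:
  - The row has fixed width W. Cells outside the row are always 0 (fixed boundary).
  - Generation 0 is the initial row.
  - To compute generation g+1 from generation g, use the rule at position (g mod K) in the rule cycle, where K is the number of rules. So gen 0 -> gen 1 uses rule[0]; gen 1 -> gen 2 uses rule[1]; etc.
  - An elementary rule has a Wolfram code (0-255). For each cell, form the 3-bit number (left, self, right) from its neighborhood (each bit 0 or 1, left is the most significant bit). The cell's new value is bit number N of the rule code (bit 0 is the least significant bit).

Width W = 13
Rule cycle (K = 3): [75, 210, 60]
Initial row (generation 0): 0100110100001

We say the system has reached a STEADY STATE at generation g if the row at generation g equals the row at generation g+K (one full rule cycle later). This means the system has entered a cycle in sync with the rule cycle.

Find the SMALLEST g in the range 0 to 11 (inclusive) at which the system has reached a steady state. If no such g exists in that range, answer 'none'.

Gen 0: 0100110100001
Gen 1 (rule 75): 1001110001110
Gen 2 (rule 210): 0110111010111
Gen 3 (rule 60): 0101100111100
Gen 4 (rule 75): 1001101100101
Gen 5 (rule 210): 0110100111000
Gen 6 (rule 60): 0101110100100
Gen 7 (rule 75): 1001010001001
Gen 8 (rule 210): 0110001010110
Gen 9 (rule 60): 0101001111101
Gen 10 (rule 75): 1000011000100
Gen 11 (rule 210): 0100101101010
Gen 12 (rule 60): 0110111011111
Gen 13 (rule 75): 1110101010001
Gen 14 (rule 210): 0110000001010

Answer: none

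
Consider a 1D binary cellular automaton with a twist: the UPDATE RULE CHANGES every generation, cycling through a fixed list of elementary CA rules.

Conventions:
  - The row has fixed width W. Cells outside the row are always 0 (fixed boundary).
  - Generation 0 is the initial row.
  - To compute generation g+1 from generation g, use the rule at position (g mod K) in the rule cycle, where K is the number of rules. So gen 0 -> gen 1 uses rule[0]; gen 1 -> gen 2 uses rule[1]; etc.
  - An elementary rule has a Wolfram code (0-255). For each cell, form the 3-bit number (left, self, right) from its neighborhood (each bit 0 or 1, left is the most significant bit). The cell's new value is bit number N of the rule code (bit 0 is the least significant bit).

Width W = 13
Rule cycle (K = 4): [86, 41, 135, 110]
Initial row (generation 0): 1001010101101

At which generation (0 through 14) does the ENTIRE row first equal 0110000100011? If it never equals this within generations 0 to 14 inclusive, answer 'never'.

Answer: never

Derivation:
Gen 0: 1001010101101
Gen 1 (rule 86): 1111010100101
Gen 2 (rule 41): 1000101000010
Gen 3 (rule 135): 1011101011110
Gen 4 (rule 110): 1110111110010
Gen 5 (rule 86): 0010000011111
Gen 6 (rule 41): 1000111010000
Gen 7 (rule 135): 1011010010111
Gen 8 (rule 110): 1111110111101
Gen 9 (rule 86): 0000010000101
Gen 10 (rule 41): 1111000110010
Gen 11 (rule 135): 0110011000110
Gen 12 (rule 110): 1110111001110
Gen 13 (rule 86): 0010001110011
Gen 14 (rule 41): 1000101000010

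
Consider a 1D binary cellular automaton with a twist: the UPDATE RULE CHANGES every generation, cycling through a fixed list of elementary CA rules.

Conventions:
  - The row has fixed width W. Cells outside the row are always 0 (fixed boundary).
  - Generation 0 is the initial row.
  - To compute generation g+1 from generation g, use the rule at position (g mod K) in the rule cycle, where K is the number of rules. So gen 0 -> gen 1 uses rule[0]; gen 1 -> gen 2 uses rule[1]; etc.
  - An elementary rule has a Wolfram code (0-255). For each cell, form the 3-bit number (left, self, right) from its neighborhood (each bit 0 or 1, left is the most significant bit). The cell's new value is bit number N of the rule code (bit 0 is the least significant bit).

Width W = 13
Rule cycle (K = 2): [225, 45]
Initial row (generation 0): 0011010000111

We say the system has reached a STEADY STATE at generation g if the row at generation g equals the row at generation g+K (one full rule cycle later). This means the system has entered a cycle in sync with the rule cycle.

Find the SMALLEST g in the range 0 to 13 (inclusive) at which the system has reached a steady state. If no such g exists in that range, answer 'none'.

Answer: none

Derivation:
Gen 0: 0011010000111
Gen 1 (rule 225): 1001100110011
Gen 2 (rule 45): 1001000100010
Gen 3 (rule 225): 0000010001000
Gen 4 (rule 45): 1111010101011
Gen 5 (rule 225): 0111101010101
Gen 6 (rule 45): 0100011111111
Gen 7 (rule 225): 0001001111111
Gen 8 (rule 45): 1101001000000
Gen 9 (rule 225): 0110000011111
Gen 10 (rule 45): 0100111010000
Gen 11 (rule 225): 0000011100111
Gen 12 (rule 45): 1111010000100
Gen 13 (rule 225): 0111100110001
Gen 14 (rule 45): 0100000100101
Gen 15 (rule 225): 0001110000010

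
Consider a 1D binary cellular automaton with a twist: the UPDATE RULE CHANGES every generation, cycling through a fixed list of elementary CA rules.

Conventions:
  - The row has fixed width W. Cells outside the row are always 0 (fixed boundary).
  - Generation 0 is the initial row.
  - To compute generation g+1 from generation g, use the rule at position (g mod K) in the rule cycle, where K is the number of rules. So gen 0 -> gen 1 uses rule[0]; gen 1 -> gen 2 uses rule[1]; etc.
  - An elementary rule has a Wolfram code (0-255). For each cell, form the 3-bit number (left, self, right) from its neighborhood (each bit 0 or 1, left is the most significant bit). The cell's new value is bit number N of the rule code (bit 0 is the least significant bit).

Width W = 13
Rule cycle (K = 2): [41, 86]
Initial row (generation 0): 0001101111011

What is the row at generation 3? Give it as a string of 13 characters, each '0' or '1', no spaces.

Gen 0: 0001101111011
Gen 1 (rule 41): 1101011000110
Gen 2 (rule 86): 0101001101011
Gen 3 (rule 41): 0010001010110

Answer: 0010001010110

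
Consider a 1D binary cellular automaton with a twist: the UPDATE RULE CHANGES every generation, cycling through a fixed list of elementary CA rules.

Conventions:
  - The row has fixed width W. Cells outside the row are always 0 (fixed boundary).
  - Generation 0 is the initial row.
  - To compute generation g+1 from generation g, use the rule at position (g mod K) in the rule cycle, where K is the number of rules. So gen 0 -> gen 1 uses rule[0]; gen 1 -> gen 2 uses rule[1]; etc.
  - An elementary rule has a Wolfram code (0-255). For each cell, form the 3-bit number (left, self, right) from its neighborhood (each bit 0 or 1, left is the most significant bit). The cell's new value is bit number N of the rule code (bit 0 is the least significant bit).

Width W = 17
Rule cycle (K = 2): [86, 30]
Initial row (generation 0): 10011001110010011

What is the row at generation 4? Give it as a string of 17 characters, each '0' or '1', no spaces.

Gen 0: 10011001110010011
Gen 1 (rule 86): 11101110011111101
Gen 2 (rule 30): 10001001110000001
Gen 3 (rule 86): 11011110011000011
Gen 4 (rule 30): 10010001110100110

Answer: 10010001110100110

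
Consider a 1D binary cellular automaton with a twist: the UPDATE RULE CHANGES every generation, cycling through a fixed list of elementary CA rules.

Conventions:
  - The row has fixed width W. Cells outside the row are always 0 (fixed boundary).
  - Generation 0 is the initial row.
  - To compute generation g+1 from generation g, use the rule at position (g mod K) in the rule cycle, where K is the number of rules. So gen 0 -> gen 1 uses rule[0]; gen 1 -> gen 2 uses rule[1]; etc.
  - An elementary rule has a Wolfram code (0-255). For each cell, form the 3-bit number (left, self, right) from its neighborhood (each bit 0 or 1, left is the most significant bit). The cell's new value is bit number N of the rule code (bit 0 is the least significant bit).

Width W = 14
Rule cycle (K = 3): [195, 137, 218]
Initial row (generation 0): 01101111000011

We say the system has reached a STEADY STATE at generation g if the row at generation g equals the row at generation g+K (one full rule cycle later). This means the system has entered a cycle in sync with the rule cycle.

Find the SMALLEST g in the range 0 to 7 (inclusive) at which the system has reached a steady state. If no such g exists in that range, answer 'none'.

Gen 0: 01101111000011
Gen 1 (rule 195): 10100111011101
Gen 2 (rule 137): 00000110011000
Gen 3 (rule 218): 00001111111100
Gen 4 (rule 195): 11110111111101
Gen 5 (rule 137): 11100111111000
Gen 6 (rule 218): 11111111111100
Gen 7 (rule 195): 01111111111101
Gen 8 (rule 137): 01111111111000
Gen 9 (rule 218): 11111111111100
Gen 10 (rule 195): 01111111111101

Answer: 6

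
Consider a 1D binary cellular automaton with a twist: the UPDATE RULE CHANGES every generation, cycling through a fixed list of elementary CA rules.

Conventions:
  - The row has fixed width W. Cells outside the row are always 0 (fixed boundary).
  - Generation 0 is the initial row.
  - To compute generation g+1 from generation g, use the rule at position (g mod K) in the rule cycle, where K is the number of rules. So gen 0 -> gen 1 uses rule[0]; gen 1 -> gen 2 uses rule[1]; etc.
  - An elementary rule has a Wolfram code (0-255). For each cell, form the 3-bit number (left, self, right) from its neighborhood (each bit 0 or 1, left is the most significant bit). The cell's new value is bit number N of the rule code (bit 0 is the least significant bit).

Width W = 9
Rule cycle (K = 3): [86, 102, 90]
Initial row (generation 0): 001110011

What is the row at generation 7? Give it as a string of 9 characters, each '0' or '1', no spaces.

Answer: 101111111

Derivation:
Gen 0: 001110011
Gen 1 (rule 86): 010011101
Gen 2 (rule 102): 110100111
Gen 3 (rule 90): 110011101
Gen 4 (rule 86): 011100101
Gen 5 (rule 102): 100101111
Gen 6 (rule 90): 011001001
Gen 7 (rule 86): 101111111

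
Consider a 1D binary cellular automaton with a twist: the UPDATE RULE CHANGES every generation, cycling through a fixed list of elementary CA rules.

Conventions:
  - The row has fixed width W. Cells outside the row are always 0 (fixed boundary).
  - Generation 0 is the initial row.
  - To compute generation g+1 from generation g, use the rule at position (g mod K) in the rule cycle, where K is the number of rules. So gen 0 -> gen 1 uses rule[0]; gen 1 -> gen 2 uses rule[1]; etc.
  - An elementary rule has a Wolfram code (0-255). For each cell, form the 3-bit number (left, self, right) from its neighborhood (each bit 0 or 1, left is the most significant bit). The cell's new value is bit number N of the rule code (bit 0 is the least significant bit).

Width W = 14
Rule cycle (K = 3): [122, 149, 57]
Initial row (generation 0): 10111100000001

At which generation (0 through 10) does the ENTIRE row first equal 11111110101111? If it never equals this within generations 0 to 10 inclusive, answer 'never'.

Answer: 4

Derivation:
Gen 0: 10111100000001
Gen 1 (rule 122): 01100110000010
Gen 2 (rule 149): 00010001111011
Gen 3 (rule 57): 11001101000110
Gen 4 (rule 122): 11111110101111
Gen 5 (rule 149): 01111100100110
Gen 6 (rule 57): 01000010010101
Gen 7 (rule 122): 10100101101010
Gen 8 (rule 149): 10110100001011
Gen 9 (rule 57): 01101011100110
Gen 10 (rule 122): 11110110111111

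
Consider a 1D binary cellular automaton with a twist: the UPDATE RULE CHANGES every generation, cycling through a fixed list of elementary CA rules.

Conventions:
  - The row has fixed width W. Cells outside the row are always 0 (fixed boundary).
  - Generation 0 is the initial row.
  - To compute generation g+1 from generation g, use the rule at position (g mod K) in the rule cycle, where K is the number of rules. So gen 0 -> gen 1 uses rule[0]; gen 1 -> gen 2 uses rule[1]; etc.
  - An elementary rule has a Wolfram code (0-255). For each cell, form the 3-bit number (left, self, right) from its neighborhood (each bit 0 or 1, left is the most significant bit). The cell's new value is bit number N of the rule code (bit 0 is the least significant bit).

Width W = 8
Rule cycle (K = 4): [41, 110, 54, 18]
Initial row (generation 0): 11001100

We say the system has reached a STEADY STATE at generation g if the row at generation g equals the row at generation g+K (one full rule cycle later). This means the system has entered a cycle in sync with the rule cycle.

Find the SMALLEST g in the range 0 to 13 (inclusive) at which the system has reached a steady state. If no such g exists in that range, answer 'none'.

Answer: none

Derivation:
Gen 0: 11001100
Gen 1 (rule 41): 10001001
Gen 2 (rule 110): 10011011
Gen 3 (rule 54): 11100100
Gen 4 (rule 18): 00011010
Gen 5 (rule 41): 11010100
Gen 6 (rule 110): 11111100
Gen 7 (rule 54): 00000010
Gen 8 (rule 18): 00000101
Gen 9 (rule 41): 11110010
Gen 10 (rule 110): 10010110
Gen 11 (rule 54): 11111001
Gen 12 (rule 18): 00000110
Gen 13 (rule 41): 11110100
Gen 14 (rule 110): 10011100
Gen 15 (rule 54): 11100010
Gen 16 (rule 18): 00010101
Gen 17 (rule 41): 11001010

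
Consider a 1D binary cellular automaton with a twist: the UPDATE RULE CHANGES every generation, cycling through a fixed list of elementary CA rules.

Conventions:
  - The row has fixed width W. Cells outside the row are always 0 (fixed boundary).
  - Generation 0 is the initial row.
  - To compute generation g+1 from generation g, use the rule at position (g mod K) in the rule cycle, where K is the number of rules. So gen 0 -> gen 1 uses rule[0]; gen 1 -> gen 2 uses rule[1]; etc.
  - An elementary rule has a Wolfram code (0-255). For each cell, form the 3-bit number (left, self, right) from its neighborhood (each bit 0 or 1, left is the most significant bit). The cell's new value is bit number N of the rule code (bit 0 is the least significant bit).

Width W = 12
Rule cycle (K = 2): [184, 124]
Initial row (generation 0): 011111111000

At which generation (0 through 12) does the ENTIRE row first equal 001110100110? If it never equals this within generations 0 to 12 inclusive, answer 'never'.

Answer: 7

Derivation:
Gen 0: 011111111000
Gen 1 (rule 184): 011111110100
Gen 2 (rule 124): 010000011110
Gen 3 (rule 184): 001000011101
Gen 4 (rule 124): 001100010111
Gen 5 (rule 184): 001010001110
Gen 6 (rule 124): 001111001011
Gen 7 (rule 184): 001110100110
Gen 8 (rule 124): 001011110111
Gen 9 (rule 184): 000111101110
Gen 10 (rule 124): 000100111011
Gen 11 (rule 184): 000010110110
Gen 12 (rule 124): 000011111111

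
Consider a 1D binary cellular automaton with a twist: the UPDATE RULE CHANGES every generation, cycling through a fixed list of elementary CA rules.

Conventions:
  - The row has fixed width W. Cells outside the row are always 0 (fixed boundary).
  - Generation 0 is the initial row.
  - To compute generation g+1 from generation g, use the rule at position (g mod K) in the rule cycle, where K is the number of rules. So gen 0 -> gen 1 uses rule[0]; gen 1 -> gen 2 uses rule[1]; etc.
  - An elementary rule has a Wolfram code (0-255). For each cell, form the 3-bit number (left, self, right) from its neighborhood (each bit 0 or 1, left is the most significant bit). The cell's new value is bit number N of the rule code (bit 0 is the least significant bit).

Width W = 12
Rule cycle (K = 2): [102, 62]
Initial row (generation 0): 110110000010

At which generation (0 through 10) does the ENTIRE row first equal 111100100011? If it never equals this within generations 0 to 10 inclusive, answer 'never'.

Gen 0: 110110000010
Gen 1 (rule 102): 011010000110
Gen 2 (rule 62): 110111001101
Gen 3 (rule 102): 011001010111
Gen 4 (rule 62): 110111111100
Gen 5 (rule 102): 011000000100
Gen 6 (rule 62): 110100001110
Gen 7 (rule 102): 011100010010
Gen 8 (rule 62): 110010111111
Gen 9 (rule 102): 010111000001
Gen 10 (rule 62): 111100100011

Answer: 10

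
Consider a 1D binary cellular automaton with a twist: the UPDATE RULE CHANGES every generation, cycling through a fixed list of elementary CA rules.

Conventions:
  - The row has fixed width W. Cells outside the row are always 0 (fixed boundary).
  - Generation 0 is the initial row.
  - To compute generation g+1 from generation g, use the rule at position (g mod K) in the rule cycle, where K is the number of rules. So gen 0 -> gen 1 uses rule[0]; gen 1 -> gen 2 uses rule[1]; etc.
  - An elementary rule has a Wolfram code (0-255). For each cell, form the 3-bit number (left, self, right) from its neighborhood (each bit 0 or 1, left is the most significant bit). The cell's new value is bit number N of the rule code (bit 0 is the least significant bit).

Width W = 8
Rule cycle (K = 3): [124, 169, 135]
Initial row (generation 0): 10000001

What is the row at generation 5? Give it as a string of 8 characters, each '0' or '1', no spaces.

Gen 0: 10000001
Gen 1 (rule 124): 11000001
Gen 2 (rule 169): 10011100
Gen 3 (rule 135): 10101001
Gen 4 (rule 124): 11111101
Gen 5 (rule 169): 11111010

Answer: 11111010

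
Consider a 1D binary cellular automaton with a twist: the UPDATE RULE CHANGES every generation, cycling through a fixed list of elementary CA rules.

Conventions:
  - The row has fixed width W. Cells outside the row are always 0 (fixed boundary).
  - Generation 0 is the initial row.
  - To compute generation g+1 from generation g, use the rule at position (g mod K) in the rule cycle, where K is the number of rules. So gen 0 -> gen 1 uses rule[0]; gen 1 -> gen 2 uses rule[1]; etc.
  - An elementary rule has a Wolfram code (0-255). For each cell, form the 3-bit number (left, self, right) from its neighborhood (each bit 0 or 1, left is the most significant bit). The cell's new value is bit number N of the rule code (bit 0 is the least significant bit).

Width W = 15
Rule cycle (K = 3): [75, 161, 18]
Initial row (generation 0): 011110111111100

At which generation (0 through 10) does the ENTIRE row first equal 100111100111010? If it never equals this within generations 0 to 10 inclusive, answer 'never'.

Gen 0: 011110111111100
Gen 1 (rule 75): 110010100000101
Gen 2 (rule 161): 000001001110010
Gen 3 (rule 18): 000010110001101
Gen 4 (rule 75): 111100110111100
Gen 5 (rule 161): 011000001011001
Gen 6 (rule 18): 100100010000110
Gen 7 (rule 75): 001001100111110
Gen 8 (rule 161): 100000000011100
Gen 9 (rule 18): 010000000100010
Gen 10 (rule 75): 100111111001100

Answer: never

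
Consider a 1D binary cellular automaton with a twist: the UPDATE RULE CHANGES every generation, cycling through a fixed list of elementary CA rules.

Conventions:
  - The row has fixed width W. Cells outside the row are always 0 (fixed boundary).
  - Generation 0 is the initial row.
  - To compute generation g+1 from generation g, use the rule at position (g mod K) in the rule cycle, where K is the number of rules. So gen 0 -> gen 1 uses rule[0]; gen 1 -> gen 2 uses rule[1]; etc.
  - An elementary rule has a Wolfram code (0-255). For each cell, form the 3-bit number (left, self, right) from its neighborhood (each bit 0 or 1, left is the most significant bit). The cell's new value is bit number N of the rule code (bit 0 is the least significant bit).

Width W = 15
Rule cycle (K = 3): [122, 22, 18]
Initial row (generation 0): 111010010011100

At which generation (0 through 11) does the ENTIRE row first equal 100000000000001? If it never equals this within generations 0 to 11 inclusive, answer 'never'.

Gen 0: 111010010011100
Gen 1 (rule 122): 101101101110110
Gen 2 (rule 22): 100000000000001
Gen 3 (rule 18): 010000000000010
Gen 4 (rule 122): 101000000000101
Gen 5 (rule 22): 101100000001101
Gen 6 (rule 18): 000010000010000
Gen 7 (rule 122): 000101000101000
Gen 8 (rule 22): 001101101101100
Gen 9 (rule 18): 010000000000010
Gen 10 (rule 122): 101000000000101
Gen 11 (rule 22): 101100000001101

Answer: 2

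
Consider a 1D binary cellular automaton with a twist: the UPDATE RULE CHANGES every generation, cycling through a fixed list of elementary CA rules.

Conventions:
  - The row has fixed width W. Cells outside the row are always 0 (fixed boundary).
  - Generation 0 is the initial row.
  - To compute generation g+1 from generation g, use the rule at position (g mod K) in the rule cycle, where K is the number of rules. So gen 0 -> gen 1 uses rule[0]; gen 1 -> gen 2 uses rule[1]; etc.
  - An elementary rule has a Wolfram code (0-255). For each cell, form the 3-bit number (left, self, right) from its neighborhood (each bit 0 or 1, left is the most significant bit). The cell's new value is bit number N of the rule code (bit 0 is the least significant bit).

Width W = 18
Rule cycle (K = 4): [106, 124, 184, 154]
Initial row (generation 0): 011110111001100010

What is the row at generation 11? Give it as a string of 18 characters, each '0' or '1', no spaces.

Gen 0: 011110111001100010
Gen 1 (rule 106): 110011101011100100
Gen 2 (rule 124): 111010111110110110
Gen 3 (rule 184): 110101111101101101
Gen 4 (rule 154): 100001111001001000
Gen 5 (rule 106): 000011001010010000
Gen 6 (rule 124): 000011101111011000
Gen 7 (rule 184): 000011011110110100
Gen 8 (rule 154): 000110011100100010
Gen 9 (rule 106): 001110110101000100
Gen 10 (rule 124): 001011111111100110
Gen 11 (rule 184): 000111111111010101

Answer: 000111111111010101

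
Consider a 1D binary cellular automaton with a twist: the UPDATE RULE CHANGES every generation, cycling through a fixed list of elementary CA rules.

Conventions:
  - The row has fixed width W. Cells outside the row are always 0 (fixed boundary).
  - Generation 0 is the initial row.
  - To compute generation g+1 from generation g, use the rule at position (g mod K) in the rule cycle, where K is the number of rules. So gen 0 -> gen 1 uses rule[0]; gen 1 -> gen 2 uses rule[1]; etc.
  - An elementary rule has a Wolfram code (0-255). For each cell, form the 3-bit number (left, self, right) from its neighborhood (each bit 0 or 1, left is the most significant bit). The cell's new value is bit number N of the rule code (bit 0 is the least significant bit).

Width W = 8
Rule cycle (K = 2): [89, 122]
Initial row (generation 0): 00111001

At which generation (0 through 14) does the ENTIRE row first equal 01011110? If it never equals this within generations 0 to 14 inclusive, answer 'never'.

Answer: 2

Derivation:
Gen 0: 00111001
Gen 1 (rule 89): 10101100
Gen 2 (rule 122): 01011110
Gen 3 (rule 89): 00010011
Gen 4 (rule 122): 00101111
Gen 5 (rule 89): 10001001
Gen 6 (rule 122): 01010110
Gen 7 (rule 89): 00000111
Gen 8 (rule 122): 00001101
Gen 9 (rule 89): 11101100
Gen 10 (rule 122): 10111110
Gen 11 (rule 89): 00100011
Gen 12 (rule 122): 01010111
Gen 13 (rule 89): 00000101
Gen 14 (rule 122): 00001010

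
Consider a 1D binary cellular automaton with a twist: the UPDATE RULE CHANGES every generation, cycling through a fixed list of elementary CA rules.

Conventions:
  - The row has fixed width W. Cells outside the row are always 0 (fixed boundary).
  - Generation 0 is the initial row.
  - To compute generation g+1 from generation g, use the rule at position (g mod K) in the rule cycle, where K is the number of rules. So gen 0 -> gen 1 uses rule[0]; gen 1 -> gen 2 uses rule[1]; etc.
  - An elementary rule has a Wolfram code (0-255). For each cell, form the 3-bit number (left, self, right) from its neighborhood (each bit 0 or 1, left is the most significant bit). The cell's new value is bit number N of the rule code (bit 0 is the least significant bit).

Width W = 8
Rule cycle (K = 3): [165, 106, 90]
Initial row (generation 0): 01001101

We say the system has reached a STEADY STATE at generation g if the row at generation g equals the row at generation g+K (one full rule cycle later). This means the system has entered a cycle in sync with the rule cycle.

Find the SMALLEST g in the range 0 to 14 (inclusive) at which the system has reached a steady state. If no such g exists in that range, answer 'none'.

Gen 0: 01001101
Gen 1 (rule 165): 01000011
Gen 2 (rule 106): 10000111
Gen 3 (rule 90): 01001101
Gen 4 (rule 165): 01000011
Gen 5 (rule 106): 10000111
Gen 6 (rule 90): 01001101
Gen 7 (rule 165): 01000011
Gen 8 (rule 106): 10000111
Gen 9 (rule 90): 01001101
Gen 10 (rule 165): 01000011
Gen 11 (rule 106): 10000111
Gen 12 (rule 90): 01001101
Gen 13 (rule 165): 01000011
Gen 14 (rule 106): 10000111
Gen 15 (rule 90): 01001101
Gen 16 (rule 165): 01000011
Gen 17 (rule 106): 10000111

Answer: 0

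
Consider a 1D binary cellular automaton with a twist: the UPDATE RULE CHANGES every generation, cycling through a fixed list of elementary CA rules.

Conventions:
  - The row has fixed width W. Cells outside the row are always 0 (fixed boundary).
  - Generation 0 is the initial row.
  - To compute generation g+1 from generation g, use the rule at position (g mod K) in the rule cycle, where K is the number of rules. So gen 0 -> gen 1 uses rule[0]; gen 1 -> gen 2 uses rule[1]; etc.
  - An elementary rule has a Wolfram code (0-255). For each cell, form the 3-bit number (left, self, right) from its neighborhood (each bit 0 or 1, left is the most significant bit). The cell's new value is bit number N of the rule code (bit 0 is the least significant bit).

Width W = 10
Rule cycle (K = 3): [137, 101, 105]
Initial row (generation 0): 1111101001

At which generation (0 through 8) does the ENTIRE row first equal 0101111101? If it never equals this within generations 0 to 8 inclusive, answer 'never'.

Gen 0: 1111101001
Gen 1 (rule 137): 1111000000
Gen 2 (rule 101): 0001011111
Gen 3 (rule 105): 1100110001
Gen 4 (rule 137): 1000100100
Gen 5 (rule 101): 1010100101
Gen 6 (rule 105): 0101000010
Gen 7 (rule 137): 0000011000
Gen 8 (rule 101): 1111001011

Answer: never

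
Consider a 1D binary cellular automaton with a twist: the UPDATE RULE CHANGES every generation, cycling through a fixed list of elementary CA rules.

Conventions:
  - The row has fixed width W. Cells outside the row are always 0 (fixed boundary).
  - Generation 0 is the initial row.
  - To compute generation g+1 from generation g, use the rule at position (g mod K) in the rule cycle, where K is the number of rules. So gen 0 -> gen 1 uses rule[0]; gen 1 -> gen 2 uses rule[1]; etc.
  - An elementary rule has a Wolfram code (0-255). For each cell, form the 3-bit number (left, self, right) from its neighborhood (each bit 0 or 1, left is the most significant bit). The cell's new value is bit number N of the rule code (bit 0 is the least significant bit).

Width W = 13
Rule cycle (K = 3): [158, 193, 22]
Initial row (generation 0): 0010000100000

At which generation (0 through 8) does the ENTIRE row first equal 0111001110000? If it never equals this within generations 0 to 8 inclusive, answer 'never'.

Gen 0: 0010000100000
Gen 1 (rule 158): 0111001110000
Gen 2 (rule 193): 0011000110111
Gen 3 (rule 22): 0100101000000
Gen 4 (rule 158): 1111101100000
Gen 5 (rule 193): 0111100101111
Gen 6 (rule 22): 1000011100000
Gen 7 (rule 158): 1100111010000
Gen 8 (rule 193): 0100011000111

Answer: 1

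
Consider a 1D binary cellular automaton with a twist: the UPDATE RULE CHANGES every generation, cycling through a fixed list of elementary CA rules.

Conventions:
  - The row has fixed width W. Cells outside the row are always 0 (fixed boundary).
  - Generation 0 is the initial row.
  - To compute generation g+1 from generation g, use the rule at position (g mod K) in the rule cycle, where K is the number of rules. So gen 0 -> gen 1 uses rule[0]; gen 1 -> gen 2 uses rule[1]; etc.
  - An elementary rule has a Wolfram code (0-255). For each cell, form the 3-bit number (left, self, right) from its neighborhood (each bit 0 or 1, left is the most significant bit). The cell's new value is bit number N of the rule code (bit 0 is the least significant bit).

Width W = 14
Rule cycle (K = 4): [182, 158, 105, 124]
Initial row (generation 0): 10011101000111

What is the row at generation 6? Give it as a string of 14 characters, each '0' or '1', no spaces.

Gen 0: 10011101000111
Gen 1 (rule 182): 11101011101010
Gen 2 (rule 158): 11001011001011
Gen 3 (rule 105): 11000111000111
Gen 4 (rule 124): 11100101100101
Gen 5 (rule 182): 01011110011111
Gen 6 (rule 158): 11011101111110

Answer: 11011101111110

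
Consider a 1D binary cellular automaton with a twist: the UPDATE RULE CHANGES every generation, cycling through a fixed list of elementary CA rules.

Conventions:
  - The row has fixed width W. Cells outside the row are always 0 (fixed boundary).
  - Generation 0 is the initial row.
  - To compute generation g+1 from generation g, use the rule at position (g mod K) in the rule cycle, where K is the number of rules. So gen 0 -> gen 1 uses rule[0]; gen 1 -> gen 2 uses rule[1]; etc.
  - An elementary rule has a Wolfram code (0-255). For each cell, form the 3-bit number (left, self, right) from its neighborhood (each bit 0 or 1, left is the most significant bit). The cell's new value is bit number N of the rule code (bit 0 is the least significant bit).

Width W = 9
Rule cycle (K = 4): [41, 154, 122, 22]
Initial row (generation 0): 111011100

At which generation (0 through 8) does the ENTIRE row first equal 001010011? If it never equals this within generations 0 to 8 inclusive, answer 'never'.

Answer: never

Derivation:
Gen 0: 111011100
Gen 1 (rule 41): 100110001
Gen 2 (rule 154): 011101010
Gen 3 (rule 122): 110110101
Gen 4 (rule 22): 000000101
Gen 5 (rule 41): 111110010
Gen 6 (rule 154): 111101101
Gen 7 (rule 122): 100111110
Gen 8 (rule 22): 111000001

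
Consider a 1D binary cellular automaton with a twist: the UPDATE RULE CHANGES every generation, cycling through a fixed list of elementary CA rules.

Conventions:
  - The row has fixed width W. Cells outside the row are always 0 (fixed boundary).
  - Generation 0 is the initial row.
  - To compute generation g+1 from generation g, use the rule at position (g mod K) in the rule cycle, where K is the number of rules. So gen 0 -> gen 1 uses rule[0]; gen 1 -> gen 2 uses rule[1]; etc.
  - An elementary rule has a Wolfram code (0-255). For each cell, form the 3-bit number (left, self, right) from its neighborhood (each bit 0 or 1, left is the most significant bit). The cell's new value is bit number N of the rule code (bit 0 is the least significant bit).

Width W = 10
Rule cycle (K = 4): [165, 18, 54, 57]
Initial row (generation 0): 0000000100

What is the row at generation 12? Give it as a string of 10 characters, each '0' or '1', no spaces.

Answer: 1111111010

Derivation:
Gen 0: 0000000100
Gen 1 (rule 165): 1111110101
Gen 2 (rule 18): 0000000000
Gen 3 (rule 54): 0000000000
Gen 4 (rule 57): 1111111111
Gen 5 (rule 165): 0111111110
Gen 6 (rule 18): 1000000001
Gen 7 (rule 54): 1100000011
Gen 8 (rule 57): 1011111010
Gen 9 (rule 165): 1101110110
Gen 10 (rule 18): 0000000001
Gen 11 (rule 54): 0000000011
Gen 12 (rule 57): 1111111010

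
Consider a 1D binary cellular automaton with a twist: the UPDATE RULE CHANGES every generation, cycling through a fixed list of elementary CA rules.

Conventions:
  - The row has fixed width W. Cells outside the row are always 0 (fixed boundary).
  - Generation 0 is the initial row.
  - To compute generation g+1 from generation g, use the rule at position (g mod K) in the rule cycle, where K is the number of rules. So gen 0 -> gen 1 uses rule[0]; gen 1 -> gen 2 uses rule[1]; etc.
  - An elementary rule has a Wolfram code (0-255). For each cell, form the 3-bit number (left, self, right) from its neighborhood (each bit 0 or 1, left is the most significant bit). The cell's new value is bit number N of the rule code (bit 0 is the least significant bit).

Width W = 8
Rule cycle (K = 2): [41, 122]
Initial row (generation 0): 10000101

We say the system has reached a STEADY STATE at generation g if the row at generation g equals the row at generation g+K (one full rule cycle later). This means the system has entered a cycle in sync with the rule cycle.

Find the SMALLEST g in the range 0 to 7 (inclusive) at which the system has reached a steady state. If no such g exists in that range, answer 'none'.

Answer: 3

Derivation:
Gen 0: 10000101
Gen 1 (rule 41): 00110010
Gen 2 (rule 122): 01111101
Gen 3 (rule 41): 01000010
Gen 4 (rule 122): 10100101
Gen 5 (rule 41): 01000010
Gen 6 (rule 122): 10100101
Gen 7 (rule 41): 01000010
Gen 8 (rule 122): 10100101
Gen 9 (rule 41): 01000010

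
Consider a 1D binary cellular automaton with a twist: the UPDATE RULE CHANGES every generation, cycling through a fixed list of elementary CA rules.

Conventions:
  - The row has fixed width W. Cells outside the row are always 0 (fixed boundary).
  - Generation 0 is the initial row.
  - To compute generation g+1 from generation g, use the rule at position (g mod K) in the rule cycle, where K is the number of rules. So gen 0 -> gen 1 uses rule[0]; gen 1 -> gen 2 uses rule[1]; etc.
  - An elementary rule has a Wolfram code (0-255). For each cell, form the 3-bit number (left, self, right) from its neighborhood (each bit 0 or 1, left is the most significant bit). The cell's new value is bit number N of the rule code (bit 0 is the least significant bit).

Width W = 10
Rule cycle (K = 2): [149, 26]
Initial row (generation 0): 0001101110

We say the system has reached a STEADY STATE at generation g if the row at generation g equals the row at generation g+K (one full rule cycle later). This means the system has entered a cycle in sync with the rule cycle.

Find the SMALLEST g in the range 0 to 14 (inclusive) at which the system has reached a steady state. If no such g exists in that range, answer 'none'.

Answer: 3

Derivation:
Gen 0: 0001101110
Gen 1 (rule 149): 1100000101
Gen 2 (rule 26): 1010001000
Gen 3 (rule 149): 1011101111
Gen 4 (rule 26): 0010001000
Gen 5 (rule 149): 1011101111
Gen 6 (rule 26): 0010001000
Gen 7 (rule 149): 1011101111
Gen 8 (rule 26): 0010001000
Gen 9 (rule 149): 1011101111
Gen 10 (rule 26): 0010001000
Gen 11 (rule 149): 1011101111
Gen 12 (rule 26): 0010001000
Gen 13 (rule 149): 1011101111
Gen 14 (rule 26): 0010001000
Gen 15 (rule 149): 1011101111
Gen 16 (rule 26): 0010001000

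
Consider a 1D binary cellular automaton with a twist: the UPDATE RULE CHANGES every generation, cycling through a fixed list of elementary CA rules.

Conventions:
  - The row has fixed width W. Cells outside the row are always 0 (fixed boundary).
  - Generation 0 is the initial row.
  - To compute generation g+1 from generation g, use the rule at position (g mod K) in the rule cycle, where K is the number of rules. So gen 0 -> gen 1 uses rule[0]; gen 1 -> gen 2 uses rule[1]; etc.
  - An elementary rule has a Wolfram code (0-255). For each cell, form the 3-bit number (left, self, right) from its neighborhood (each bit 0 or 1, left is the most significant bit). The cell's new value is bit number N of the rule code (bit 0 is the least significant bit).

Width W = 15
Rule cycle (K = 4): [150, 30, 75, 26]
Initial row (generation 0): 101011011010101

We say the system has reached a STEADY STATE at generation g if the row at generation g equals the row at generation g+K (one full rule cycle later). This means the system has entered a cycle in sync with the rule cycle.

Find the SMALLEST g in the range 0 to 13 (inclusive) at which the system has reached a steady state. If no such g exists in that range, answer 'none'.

Gen 0: 101011011010101
Gen 1 (rule 150): 101000000010101
Gen 2 (rule 30): 101100000110101
Gen 3 (rule 75): 001101111110000
Gen 4 (rule 26): 011001000001000
Gen 5 (rule 150): 100111100011100
Gen 6 (rule 30): 111100010110010
Gen 7 (rule 75): 100101100110100
Gen 8 (rule 26): 011001011100010
Gen 9 (rule 150): 100111001010111
Gen 10 (rule 30): 111100111010100
Gen 11 (rule 75): 100101101000001
Gen 12 (rule 26): 011001000100010
Gen 13 (rule 150): 100111101110111
Gen 14 (rule 30): 111100001000100
Gen 15 (rule 75): 100101110011001
Gen 16 (rule 26): 011001001110110
Gen 17 (rule 150): 100111110100001

Answer: none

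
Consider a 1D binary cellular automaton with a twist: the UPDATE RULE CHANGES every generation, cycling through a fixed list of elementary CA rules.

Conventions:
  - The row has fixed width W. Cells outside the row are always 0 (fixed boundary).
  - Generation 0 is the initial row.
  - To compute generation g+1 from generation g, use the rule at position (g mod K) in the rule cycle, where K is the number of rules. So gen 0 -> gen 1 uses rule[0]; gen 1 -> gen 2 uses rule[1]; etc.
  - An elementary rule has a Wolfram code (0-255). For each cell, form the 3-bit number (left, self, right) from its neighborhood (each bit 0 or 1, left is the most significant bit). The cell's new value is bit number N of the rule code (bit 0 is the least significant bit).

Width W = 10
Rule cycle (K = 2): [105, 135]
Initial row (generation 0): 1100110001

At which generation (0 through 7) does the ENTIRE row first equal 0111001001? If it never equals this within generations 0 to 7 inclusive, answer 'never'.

Answer: never

Derivation:
Gen 0: 1100110001
Gen 1 (rule 105): 1100110100
Gen 2 (rule 135): 0001000101
Gen 3 (rule 105): 1100010010
Gen 4 (rule 135): 0001110110
Gen 5 (rule 105): 1101011110
Gen 6 (rule 135): 0001001100
Gen 7 (rule 105): 1100001101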